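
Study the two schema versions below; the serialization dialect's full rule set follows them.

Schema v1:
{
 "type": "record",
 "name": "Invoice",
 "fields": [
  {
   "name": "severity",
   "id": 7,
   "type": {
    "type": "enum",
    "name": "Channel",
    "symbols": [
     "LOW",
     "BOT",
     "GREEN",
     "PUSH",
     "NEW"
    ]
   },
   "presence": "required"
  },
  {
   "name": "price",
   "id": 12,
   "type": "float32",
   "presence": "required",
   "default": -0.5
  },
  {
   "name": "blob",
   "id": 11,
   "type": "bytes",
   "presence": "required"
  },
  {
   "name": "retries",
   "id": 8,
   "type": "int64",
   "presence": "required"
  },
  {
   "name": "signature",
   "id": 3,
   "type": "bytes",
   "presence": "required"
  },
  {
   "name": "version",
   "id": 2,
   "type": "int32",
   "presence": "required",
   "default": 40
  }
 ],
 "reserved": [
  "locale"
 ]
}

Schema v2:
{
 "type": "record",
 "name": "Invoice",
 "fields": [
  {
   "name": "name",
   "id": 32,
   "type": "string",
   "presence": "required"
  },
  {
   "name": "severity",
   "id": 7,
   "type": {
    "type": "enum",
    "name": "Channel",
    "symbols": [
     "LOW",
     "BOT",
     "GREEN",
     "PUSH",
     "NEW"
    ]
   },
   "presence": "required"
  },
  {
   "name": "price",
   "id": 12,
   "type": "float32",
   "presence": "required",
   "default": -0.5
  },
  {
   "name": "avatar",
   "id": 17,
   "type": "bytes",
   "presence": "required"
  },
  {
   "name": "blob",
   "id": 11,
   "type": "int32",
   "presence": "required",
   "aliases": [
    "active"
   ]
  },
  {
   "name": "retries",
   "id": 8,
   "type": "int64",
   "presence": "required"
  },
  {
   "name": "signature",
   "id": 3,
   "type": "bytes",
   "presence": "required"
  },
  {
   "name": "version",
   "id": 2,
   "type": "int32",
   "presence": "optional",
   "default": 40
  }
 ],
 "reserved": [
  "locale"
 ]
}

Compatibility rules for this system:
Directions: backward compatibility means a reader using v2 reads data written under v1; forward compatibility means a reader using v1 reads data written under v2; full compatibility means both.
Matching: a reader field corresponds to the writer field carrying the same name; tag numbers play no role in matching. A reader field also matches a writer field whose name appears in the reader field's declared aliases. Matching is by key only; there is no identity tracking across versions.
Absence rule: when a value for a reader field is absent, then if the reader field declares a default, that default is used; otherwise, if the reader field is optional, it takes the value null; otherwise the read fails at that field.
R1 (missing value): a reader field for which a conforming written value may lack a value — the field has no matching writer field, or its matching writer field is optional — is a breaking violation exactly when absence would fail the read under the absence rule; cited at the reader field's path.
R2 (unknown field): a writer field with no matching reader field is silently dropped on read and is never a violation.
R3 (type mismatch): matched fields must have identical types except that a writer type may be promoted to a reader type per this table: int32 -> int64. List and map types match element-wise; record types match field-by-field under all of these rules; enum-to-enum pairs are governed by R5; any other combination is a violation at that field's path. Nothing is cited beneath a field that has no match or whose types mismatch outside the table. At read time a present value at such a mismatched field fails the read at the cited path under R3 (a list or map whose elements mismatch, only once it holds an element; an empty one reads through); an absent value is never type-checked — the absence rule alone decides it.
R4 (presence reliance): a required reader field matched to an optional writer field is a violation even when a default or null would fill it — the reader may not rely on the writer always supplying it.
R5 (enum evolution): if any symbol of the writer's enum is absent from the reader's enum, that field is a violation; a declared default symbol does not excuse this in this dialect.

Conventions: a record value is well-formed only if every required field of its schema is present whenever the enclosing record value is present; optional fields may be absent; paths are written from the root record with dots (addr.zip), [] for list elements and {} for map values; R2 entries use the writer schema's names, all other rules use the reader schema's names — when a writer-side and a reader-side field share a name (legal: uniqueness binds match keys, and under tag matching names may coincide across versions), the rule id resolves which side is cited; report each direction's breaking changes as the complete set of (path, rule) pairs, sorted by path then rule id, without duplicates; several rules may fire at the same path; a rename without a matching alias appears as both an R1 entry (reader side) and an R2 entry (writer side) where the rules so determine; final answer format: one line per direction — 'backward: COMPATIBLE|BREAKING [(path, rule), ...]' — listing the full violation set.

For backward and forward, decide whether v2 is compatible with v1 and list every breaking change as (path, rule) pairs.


backward: BREAKING [(avatar, R1), (blob, R3), (name, R1)]; forward: BREAKING [(blob, R3), (version, R4)]

the writer's type comes first in each Invoice pair
backward on Invoice — v2 reading data written by v1:
  name: no writer-side match
  severity: Channel -> Channel, writer required; from severity
  price: float32 -> float32, writer required; from price
  avatar: no writer-side match
  blob: bytes -> int32, writer required; from blob
  retries: int64 -> int64, writer required; from retries
  signature: bytes -> bytes, writer required; from signature
  version: int32 -> int32, writer required; from version
  breaking: (avatar, R1)
  breaking: (blob, R3)
  breaking: (name, R1)
  backward on Invoice therefore BREAKING (3)
forward on Invoice — v1 reading data written by v2:
  severity: Channel -> Channel, writer required; from severity
  price: float32 -> float32, writer required; from price
  blob: int32 -> bytes, writer required; from blob
  retries: int64 -> int64, writer required; from retries
  signature: bytes -> bytes, writer required; from signature
  version: int32 -> int32, writer optional; from version
  name (writer side), unknown to reader
  avatar (writer side), unknown to reader
  breaking: (blob, R3)
  breaking: (version, R4)
  forward on Invoice therefore BREAKING (2)


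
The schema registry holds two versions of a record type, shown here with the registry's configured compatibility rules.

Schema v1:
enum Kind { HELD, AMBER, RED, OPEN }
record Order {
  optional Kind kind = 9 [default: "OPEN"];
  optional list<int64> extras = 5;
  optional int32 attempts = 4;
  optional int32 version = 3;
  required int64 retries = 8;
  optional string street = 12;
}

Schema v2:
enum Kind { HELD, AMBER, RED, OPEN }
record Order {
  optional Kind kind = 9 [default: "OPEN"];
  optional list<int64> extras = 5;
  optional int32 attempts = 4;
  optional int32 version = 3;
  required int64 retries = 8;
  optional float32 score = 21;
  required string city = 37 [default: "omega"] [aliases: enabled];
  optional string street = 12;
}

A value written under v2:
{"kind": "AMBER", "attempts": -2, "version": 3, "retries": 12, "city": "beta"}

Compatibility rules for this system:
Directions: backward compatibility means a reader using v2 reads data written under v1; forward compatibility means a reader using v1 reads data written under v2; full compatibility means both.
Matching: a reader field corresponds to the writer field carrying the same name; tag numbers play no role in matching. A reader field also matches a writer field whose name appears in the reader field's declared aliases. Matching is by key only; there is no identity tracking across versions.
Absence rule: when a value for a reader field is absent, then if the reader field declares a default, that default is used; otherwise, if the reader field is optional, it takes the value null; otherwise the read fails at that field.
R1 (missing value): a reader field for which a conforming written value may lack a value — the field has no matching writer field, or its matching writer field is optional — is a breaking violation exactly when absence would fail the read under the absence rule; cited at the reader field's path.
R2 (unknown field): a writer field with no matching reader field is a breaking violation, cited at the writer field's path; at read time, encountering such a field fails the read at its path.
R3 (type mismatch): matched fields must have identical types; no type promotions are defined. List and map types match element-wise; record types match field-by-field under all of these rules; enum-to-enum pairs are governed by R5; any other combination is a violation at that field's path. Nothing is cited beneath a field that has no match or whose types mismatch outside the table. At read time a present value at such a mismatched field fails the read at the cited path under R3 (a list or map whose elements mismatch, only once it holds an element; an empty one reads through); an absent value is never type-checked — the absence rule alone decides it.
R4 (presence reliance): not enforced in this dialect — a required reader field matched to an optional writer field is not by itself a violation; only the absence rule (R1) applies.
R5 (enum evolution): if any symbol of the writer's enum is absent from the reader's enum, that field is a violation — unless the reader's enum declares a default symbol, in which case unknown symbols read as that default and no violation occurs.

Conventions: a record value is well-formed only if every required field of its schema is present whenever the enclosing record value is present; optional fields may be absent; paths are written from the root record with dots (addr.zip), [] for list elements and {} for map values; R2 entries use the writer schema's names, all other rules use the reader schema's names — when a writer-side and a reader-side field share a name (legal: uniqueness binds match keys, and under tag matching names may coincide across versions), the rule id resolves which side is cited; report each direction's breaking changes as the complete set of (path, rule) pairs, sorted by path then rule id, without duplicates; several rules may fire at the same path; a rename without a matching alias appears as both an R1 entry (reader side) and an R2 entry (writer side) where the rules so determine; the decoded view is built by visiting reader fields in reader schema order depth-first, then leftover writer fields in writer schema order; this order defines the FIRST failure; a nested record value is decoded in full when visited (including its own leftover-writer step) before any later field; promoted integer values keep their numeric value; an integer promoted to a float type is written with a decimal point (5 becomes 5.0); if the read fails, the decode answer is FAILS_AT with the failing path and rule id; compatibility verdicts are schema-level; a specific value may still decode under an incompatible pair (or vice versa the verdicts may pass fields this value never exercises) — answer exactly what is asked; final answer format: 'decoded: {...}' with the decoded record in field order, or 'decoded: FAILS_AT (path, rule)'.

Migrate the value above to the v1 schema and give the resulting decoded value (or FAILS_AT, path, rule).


decoded: FAILS_AT (city, R2)

each type pair in Order: writer, then reader
decode (reader v1):
  kind := "AMBER"
  extras := null (not supplied -> null)
  attempts := -2
  version := 3
  retries := 12
  street := null (not supplied -> null)
  read fails at city under R2 (unknown field)
  => FAILS_AT (city, R2)
diffs on Order not affecting the asked answer:
  added field score to record Order: optional float32, tag 21 (in v2 it sits immediately before street) -> schema-level compatibility only; this Order value's decode is unchanged


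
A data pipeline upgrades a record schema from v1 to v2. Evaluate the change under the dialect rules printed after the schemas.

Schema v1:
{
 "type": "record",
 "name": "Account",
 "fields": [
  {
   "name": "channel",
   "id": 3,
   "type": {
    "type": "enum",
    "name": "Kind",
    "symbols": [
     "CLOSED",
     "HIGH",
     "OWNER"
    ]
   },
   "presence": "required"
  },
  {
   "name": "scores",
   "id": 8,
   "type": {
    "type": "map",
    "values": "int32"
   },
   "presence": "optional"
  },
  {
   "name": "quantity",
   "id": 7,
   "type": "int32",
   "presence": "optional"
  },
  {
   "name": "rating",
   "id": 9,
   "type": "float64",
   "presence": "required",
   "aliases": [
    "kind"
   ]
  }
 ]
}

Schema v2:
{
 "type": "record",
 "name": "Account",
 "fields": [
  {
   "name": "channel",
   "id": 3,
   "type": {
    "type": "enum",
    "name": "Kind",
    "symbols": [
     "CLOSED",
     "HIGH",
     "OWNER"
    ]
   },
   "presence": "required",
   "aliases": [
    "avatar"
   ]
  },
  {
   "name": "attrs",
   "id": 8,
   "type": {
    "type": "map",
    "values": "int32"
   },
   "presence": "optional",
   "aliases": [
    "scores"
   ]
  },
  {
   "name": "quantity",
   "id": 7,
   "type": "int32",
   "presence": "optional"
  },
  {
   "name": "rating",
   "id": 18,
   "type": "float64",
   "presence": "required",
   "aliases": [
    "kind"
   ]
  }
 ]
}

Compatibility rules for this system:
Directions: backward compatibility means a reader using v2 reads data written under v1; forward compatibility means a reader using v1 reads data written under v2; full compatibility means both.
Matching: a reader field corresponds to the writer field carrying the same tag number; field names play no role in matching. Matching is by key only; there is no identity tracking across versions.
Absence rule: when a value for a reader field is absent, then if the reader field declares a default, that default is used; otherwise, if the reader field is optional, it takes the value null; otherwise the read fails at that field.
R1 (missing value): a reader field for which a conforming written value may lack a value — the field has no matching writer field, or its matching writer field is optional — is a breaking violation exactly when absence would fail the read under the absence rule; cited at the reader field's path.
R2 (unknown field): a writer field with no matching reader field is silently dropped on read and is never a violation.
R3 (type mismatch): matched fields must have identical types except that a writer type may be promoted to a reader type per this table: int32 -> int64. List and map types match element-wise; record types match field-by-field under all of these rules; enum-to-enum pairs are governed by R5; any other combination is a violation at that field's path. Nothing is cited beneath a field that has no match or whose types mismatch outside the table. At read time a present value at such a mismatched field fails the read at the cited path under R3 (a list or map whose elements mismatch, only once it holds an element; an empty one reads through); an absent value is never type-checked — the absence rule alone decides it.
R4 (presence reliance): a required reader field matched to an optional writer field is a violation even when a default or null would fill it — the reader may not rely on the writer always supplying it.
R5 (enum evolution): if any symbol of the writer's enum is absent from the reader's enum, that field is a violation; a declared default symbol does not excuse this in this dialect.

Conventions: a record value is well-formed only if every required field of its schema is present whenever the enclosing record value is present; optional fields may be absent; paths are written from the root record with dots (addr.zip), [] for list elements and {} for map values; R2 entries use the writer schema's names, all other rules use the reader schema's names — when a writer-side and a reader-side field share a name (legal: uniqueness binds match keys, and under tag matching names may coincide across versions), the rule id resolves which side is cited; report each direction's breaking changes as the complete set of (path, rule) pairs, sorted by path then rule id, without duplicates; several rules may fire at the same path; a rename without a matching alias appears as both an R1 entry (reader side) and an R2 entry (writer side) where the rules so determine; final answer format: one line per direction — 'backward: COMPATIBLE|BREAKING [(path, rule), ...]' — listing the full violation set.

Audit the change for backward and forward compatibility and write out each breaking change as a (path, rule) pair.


backward: BREAKING [(rating, R1)]; forward: BREAKING [(rating, R1)]

in Account below, arrows point writer -> reader
backward pass over Account, reader schema v2, writer schema v1:
  channel: paired with writer channel (Kind -> Kind; writer required)
  attrs: paired with writer scores (map<string, int32> -> map<string, int32>; writer optional)
  quantity: paired with writer quantity (int32 -> int32; writer optional)
  rating has no writer counterpart
  leftover writer field: rating
  violation R1 at rating
  => backward verdict for Account: BREAKING, 1 violation(s)
forward pass over Account, reader schema v1, writer schema v2:
  channel: paired with writer channel (Kind -> Kind; writer required)
  scores: paired with writer attrs (map<string, int32> -> map<string, int32>; writer optional)
  quantity: paired with writer quantity (int32 -> int32; writer optional)
  rating has no writer counterpart
  leftover writer field: rating
  violation R1 at rating
  => forward verdict for Account: BREAKING, 1 violation(s)


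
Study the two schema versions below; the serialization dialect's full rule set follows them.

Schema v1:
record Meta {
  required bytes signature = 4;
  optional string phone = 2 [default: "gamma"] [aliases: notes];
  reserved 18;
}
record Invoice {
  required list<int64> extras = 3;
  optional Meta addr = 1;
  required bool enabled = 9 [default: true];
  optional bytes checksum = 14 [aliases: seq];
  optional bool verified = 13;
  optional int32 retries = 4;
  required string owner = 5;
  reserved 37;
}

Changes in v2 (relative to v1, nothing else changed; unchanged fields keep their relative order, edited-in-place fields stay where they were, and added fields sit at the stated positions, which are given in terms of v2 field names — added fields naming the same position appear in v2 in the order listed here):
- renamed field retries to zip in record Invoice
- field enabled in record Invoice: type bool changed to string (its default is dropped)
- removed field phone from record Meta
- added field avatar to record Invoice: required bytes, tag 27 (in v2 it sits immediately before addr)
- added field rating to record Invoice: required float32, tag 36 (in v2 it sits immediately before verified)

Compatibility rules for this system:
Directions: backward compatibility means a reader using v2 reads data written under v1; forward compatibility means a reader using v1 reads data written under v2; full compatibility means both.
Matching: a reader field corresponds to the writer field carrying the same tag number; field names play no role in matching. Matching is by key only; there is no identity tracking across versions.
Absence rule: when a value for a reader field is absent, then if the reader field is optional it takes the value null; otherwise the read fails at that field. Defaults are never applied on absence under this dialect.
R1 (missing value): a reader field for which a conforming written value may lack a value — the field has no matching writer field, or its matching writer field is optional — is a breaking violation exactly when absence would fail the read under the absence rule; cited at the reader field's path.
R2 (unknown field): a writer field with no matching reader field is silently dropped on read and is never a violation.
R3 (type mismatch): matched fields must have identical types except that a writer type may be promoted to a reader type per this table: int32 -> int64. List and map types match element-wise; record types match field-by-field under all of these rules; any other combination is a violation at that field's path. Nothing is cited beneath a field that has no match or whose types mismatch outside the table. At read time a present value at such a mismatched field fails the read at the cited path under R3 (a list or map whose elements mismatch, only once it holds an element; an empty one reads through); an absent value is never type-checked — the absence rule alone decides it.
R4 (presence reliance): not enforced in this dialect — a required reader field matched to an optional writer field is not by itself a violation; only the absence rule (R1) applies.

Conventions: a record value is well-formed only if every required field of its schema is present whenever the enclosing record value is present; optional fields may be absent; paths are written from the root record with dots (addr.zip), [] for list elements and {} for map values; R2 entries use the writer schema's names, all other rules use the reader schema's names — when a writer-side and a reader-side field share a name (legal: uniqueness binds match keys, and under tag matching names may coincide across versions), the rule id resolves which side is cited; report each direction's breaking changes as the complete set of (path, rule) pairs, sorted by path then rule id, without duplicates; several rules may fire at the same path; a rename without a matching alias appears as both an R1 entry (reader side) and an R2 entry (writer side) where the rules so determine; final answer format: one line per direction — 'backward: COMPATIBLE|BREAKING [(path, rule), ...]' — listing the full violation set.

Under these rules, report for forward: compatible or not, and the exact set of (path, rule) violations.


the writer's type comes first in each Invoice pair
forward analysis of Invoice with v1 as reader and v2 as writer:
  list<int64> -> list<int64>, writer required: extras aligns to extras
  Meta -> Meta, writer optional: addr aligns to addr
  string -> bool, writer required: enabled aligns to enabled
  bytes -> bytes, writer optional: checksum aligns to checksum
  bool -> bool, writer optional: verified aligns to verified
  int32 -> int32, writer optional: retries aligns to zip
  string -> string, writer required: owner aligns to owner
  avatar (writer side), unknown to reader
  rating (writer side), unknown to reader
  bytes -> bytes, writer required: addr.signature aligns to addr.signature
  addr.phone: no writer-side match
  rule R3 violated at enabled
  forward on Invoice therefore BREAKING (1)
the other Invoice changes do not affect what is asked:
  renamed field retries to zip in record Invoice -> triggers nothing under Invoice's printed rules — same verdict
  removed field phone from record Meta -> triggers nothing under Invoice's printed rules — same verdict
  added field rating to record Invoice: required float32, tag 36 (in v2 it sits immediately before verified) -> matters only for Invoice's backward compatibility — outside the asked direction
  added field avatar to record Invoice: required bytes, tag 27 (in v2 it sits immediately before addr) -> matters only for Invoice's backward compatibility — outside the asked direction

forward: BREAKING [(enabled, R3)]


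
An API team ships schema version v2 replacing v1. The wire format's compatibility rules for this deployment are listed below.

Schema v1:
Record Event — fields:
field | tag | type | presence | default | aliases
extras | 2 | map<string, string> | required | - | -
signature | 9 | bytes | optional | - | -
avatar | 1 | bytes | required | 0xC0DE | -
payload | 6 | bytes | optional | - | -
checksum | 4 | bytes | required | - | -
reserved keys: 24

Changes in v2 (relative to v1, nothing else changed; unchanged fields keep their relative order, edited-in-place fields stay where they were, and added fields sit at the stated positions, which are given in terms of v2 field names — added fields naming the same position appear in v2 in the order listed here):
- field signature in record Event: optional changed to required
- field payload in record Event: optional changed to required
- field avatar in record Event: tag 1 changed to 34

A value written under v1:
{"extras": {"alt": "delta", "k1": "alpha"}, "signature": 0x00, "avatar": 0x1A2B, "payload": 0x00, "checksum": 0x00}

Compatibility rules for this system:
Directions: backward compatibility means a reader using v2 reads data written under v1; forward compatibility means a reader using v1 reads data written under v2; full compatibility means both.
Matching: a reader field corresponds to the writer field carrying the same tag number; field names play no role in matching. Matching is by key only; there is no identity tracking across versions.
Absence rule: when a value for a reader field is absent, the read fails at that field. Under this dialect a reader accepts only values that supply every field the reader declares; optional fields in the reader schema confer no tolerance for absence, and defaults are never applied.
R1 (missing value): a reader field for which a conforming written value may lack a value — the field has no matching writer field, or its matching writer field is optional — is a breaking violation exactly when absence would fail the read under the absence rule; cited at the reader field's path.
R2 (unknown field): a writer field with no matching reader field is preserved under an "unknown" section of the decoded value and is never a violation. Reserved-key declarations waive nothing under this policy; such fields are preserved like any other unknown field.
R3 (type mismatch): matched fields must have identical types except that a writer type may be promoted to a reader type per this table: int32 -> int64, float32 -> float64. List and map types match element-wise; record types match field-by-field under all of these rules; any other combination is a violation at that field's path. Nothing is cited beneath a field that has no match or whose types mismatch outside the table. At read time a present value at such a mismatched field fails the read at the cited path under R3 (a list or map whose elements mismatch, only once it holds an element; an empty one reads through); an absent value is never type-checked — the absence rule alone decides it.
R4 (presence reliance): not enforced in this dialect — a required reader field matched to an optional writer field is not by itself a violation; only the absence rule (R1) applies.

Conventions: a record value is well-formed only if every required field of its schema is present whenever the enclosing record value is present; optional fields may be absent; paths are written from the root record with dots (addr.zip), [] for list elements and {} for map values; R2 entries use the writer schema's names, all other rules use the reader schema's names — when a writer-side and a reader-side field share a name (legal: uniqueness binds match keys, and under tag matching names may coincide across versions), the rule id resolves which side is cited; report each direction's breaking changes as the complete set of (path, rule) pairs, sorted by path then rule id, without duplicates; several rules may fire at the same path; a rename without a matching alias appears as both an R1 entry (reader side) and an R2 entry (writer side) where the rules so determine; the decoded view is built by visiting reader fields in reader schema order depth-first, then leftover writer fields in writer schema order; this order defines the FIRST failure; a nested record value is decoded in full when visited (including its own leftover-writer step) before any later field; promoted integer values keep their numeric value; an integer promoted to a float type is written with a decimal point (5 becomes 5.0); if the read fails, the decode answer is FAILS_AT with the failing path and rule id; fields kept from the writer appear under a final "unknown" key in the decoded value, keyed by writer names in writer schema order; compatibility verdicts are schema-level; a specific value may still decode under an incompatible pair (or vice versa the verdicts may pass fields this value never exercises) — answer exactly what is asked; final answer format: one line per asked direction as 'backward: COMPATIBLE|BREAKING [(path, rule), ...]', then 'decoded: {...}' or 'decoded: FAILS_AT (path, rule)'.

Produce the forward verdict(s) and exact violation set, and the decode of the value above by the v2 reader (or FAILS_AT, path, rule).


arrows below run writer -> reader for Event
checking forward for Event: reader v1 against writer v2:
  map<string, string> -> map<string, string>, writer required: extras aligns to extras
  bytes -> bytes, writer required: signature aligns to signature
  avatar: no writer match
  bytes -> bytes, writer required: payload aligns to payload
  bytes -> bytes, writer required: checksum aligns to checksum
  writer field avatar has no reader counterpart
  rule R1 violated at avatar
  => 1 violation(s): forward is BREAKING for Event
decode walk for Event under reader schema v2:
  extras := {"alt": "delta", "k1": "alpha"}
  signature := 0x00
  read fails at avatar under R1 (no fill)
  => FAILS_AT (avatar, R1)

forward: BREAKING [(avatar, R1)]; decoded: FAILS_AT (avatar, R1)


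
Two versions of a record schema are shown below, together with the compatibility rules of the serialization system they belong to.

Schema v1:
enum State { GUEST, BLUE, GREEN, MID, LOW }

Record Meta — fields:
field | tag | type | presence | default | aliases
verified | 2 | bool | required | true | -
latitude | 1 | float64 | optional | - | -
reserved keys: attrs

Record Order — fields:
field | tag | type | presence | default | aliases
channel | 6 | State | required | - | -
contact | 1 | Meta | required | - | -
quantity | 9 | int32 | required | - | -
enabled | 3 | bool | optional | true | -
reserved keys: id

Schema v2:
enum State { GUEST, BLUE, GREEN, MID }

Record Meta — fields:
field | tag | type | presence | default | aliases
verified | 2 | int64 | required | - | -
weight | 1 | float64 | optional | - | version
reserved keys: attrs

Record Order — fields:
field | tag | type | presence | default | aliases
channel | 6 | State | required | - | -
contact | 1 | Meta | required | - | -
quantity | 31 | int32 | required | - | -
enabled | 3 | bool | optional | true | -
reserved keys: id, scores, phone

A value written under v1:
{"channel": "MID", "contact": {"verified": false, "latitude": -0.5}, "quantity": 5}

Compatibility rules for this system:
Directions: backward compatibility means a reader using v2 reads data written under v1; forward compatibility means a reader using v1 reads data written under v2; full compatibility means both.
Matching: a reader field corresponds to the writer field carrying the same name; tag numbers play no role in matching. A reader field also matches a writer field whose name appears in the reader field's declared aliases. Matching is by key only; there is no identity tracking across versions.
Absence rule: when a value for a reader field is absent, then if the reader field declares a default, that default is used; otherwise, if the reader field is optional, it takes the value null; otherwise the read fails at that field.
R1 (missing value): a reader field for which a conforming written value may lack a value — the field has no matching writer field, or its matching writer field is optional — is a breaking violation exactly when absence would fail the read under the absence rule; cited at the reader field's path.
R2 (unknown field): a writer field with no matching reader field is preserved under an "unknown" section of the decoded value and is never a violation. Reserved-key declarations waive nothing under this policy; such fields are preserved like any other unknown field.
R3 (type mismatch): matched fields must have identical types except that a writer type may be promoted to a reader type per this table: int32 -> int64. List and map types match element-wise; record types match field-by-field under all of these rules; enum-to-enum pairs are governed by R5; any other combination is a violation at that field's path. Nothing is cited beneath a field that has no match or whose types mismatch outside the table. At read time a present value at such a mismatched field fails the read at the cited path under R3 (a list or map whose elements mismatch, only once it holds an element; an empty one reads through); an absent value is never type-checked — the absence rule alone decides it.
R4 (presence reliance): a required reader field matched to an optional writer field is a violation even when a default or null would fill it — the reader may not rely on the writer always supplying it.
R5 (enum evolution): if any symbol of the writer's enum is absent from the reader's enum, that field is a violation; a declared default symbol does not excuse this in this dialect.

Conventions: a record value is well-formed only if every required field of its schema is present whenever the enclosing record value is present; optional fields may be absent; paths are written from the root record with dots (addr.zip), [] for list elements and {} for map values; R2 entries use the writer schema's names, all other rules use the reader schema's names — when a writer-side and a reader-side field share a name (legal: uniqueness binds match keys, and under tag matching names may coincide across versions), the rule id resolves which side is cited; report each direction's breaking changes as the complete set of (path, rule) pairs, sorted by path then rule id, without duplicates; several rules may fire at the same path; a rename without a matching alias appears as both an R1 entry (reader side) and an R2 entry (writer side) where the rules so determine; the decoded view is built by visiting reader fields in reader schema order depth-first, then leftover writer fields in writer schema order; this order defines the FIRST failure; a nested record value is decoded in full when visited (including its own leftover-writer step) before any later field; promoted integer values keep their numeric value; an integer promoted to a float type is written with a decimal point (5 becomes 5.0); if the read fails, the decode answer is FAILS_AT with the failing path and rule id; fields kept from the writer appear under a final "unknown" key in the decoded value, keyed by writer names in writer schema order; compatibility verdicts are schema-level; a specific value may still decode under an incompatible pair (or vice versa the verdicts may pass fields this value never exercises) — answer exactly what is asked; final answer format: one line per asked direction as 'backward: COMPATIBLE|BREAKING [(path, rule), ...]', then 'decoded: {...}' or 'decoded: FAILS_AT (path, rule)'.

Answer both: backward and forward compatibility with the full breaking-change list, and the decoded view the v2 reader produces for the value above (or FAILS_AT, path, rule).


backward: BREAKING [(channel, R5), (contact.verified, R3)]; forward: BREAKING [(contact.verified, R3)]; decoded: FAILS_AT (contact.verified, R3)

in Order below, arrows point writer -> reader
checking backward for Order: reader v2 against writer v1:
  writer required, State -> State: reader channel maps from writer channel
  writer required, Meta -> Meta: reader contact maps from writer contact
  writer required, int32 -> int32: reader quantity maps from writer quantity
  writer optional, bool -> bool: reader enabled maps from writer enabled
  writer required, bool -> int64: reader contact.verified maps from writer contact.verified
  no writer field matches reader contact.weight
  contact.latitude (writer side), unknown to reader
  R5 fires at channel
  R3 fires at contact.verified
  => backward: BREAKING (2)
checking forward for Order: reader v1 against writer v2:
  writer required, State -> State: reader channel maps from writer channel
  writer required, Meta -> Meta: reader contact maps from writer contact
  writer required, int32 -> int32: reader quantity maps from writer quantity
  writer optional, bool -> bool: reader enabled maps from writer enabled
  writer required, int64 -> bool: reader contact.verified maps from writer contact.verified
  no writer field matches reader contact.latitude
  contact.weight (writer side), unknown to reader
  R3 fires at contact.verified
  => forward: BREAKING (1)
migrating the Order value to v2:
  channel := "MID"
  read fails at contact.verified under R3
  => FAILS_AT (contact.verified, R3)


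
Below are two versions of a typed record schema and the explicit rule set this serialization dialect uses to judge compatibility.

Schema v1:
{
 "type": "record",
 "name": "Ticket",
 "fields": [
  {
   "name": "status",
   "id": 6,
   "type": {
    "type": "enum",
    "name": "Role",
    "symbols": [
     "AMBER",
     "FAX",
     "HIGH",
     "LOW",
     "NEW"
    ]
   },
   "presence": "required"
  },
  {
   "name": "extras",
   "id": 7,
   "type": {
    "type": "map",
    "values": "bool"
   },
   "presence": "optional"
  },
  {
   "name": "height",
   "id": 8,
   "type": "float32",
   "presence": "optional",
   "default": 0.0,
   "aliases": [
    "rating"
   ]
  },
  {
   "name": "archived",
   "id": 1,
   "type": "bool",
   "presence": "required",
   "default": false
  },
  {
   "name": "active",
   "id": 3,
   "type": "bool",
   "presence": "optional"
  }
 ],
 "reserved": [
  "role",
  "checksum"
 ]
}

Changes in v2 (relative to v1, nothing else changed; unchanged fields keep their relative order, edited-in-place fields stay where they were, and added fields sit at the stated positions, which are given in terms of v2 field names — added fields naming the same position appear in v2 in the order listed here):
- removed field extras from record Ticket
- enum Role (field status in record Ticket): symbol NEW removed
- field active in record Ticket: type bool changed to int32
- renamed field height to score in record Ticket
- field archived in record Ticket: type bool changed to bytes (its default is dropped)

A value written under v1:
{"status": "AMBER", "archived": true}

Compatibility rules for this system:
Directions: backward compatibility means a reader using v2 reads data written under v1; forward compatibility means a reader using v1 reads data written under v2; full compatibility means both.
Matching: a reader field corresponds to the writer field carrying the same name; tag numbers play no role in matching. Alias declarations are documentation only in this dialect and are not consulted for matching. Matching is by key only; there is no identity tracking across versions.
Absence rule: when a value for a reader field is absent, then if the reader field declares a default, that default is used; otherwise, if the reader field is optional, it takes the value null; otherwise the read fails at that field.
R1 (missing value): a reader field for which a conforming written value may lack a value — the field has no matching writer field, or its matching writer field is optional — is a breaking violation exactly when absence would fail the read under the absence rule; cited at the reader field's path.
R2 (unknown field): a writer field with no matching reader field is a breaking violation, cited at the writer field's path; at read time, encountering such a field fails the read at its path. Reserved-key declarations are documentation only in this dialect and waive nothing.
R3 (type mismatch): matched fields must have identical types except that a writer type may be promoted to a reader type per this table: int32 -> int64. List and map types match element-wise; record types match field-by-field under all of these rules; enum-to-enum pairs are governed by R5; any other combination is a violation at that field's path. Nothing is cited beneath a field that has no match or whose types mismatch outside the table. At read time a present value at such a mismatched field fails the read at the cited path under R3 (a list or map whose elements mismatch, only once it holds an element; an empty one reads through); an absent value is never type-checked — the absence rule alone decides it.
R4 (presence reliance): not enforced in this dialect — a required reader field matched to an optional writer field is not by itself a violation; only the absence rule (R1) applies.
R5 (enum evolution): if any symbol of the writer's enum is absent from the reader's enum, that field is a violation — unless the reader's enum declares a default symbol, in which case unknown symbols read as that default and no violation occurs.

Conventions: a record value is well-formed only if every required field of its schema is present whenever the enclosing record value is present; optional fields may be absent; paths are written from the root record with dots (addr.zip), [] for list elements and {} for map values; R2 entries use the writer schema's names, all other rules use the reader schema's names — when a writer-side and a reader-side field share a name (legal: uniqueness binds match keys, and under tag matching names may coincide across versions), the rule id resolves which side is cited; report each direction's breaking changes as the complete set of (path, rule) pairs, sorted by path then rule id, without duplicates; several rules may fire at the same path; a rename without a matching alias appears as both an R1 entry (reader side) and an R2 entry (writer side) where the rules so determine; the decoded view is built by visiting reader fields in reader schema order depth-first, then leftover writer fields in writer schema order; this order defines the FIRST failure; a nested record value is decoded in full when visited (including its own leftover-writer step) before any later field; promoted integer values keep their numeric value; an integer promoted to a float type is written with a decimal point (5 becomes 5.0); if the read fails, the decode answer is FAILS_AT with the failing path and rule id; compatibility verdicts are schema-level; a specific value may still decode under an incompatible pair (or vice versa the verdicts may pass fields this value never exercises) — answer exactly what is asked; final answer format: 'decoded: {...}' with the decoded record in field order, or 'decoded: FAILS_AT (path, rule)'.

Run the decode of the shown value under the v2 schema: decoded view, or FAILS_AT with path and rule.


each type pair in Ticket: writer, then reader
decode (reader v2):
  status := "AMBER"
  score := 0.0 (no value, default fills)
  read fails at archived under R3
  => FAILS_AT (archived, R3)
diffs on Ticket not affecting the asked answer:
  removed field extras from record Ticket -> matters for Ticket compatibility verdicts, not for this value's decode
  enum Role (field status in record Ticket): symbol NEW removed -> matters for Ticket compatibility verdicts, not for this value's decode
  field active in record Ticket: type bool changed to int32 -> matters for Ticket compatibility verdicts, not for this value's decode
  renamed field height to score in record Ticket -> matters for Ticket compatibility verdicts, not for this value's decode

decoded: FAILS_AT (archived, R3)
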